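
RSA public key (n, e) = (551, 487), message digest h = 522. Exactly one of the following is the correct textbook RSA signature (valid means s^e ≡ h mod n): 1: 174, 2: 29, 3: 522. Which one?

Candidate 1: Squares mod 551: 174^1≡174, 174^2≡522, 174^4≡290, 174^8≡348, 174^16≡435, 174^32≡232, 174^64≡377, 174^128≡522, 174^256≡290; 487 = 256 + 128 + 64 + 32 + 4 + 2 + 1, so 174^487 ≡ 290·522·377·232·290·522·174 ≡ 174 (mod 551)
Candidate 2: Squares mod 551: 29^1≡29, 29^2≡290, 29^4≡348, 29^8≡435, 29^16≡232, 29^32≡377, 29^64≡522, 29^128≡290, 29^256≡348; 487 = 256 + 128 + 64 + 32 + 4 + 2 + 1, so 29^487 ≡ 348·290·522·377·348·290·29 ≡ 29 (mod 551)
Candidate 3: Squares mod 551: 522^1≡522, 522^2≡290, 522^4≡348, 522^8≡435, 522^16≡232, 522^32≡377, 522^64≡522, 522^128≡290, 522^256≡348; 487 = 256 + 128 + 64 + 32 + 4 + 2 + 1, so 522^487 ≡ 348·290·522·377·348·290·522 ≡ 522 (mod 551)
  → matches h = 522

3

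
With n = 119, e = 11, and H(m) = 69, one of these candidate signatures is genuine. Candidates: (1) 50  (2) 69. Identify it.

Candidate 1: 50^11 mod 119 = 50
Candidate 2: 69^11 mod 119 = 69
  → matches H(m) = 69

2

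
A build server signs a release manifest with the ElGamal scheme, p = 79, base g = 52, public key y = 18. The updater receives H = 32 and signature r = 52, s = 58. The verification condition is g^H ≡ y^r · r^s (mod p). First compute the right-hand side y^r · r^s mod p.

65

Squares mod 79: 18^1≡18, 18^2≡8, 18^4≡64, 18^8≡67, 18^16≡65, 18^32≡38
52 = 32 + 16 + 4, so 18^52 ≡ 38·65·64 ≡ 1 (mod 79)
Squares mod 79: 52^1≡52, 52^2≡18, 52^4≡8, 52^8≡64, 52^16≡67, 52^32≡65
58 = 32 + 16 + 8 + 2, so 52^58 ≡ 65·67·64·18 ≡ 65 (mod 79)
y^r · r^s ≡ 1·65 = 65 ≡ 65 (mod 79)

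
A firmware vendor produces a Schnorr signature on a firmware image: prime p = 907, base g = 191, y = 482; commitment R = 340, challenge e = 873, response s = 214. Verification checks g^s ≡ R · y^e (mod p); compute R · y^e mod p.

482^2 = 232324 ≡ 132
482^4 ≡ 132^2 = 17424 ≡ 191
482^8 ≡ 191^2 = 36481 ≡ 201
482^16 ≡ 201^2 = 40401 ≡ 493
482^32 ≡ 493^2 = 243049 ≡ 880
482^64 ≡ 880^2 = 774400 ≡ 729
482^128 ≡ 729^2 = 531441 ≡ 846
482^256 ≡ 846^2 = 715716 ≡ 93
482^512 ≡ 93^2 = 8649 ≡ 486
873 = 512 + 256 + 64 + 32 + 8 + 1, so 482^873 ≡ 486·93·729·880·201·482 ≡ 376 (mod 907)
R · y^e ≡ 340·376 = 127840 ≡ 860 (mod 907)

860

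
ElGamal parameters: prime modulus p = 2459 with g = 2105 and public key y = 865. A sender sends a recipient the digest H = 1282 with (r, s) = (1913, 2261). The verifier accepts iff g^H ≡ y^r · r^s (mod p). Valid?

yes

Left side g^H mod p:
Squares mod 2459: 2105^1≡2105, 2105^2≡2366, 2105^4≡1272, 2105^8≡2421, 2105^16≡1444, 2105^32≡2363, 2105^64≡1839, 2105^128≡796, 2105^256≡1653, 2105^512≡460, 2105^1024≡126
1282 = 1024 + 256 + 2, so 2105^1282 ≡ 126·1653·2366 ≡ 2148 (mod 2459)
Right side y^r · r^s mod p:
Squares mod 2459: 865^1≡865, 865^2≡689, 865^4≡134, 865^8≡743, 865^16≡1233, 865^32≡627, 865^64≡2148, 865^128≡820, 865^256≡1093, 865^512≡2034, 865^1024≡1118
1913 = 1024 + 512 + 256 + 64 + 32 + 16 + 8 + 1, so 865^1913 ≡ 1118·2034·1093·2148·627·1233·743·865 ≡ 2130 (mod 2459)
Squares mod 2459: 1913^1≡1913, 1913^2≡577, 1913^4≡964, 1913^8≡2253, 1913^16≡633, 1913^32≡2331, 1913^64≡1630, 1913^128≡1180, 1913^256≡606, 1913^512≡845, 1913^1024≡915, 1913^2048≡1165
2261 = 2048 + 128 + 64 + 16 + 4 + 1, so 1913^2261 ≡ 1165·1180·1630·633·964·1913 ≡ 853 (mod 2459)
2130·853 = 1816890 ≡ 2148 (mod 2459)
2148 ≡ 2148 (mod 2459), so the signature is genuine.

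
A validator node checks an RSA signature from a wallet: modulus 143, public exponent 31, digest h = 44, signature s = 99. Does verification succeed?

passes

s^31 mod 143 = 44
Since 44 equals the digest 44, verification succeeds.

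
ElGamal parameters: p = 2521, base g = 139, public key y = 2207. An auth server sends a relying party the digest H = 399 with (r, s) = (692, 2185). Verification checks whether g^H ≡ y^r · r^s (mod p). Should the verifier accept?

Left side g^H mod p:
Squares mod 2521: 139^1≡139, 139^2≡1674, 139^4≡1445, 139^8≡637, 139^16≡2409, 139^32≡2460, 139^64≡1200, 139^128≡509, 139^256≡1939
399 = 256 + 128 + 8 + 4 + 2 + 1, so 139^399 ≡ 1939·509·637·1445·1674·139 ≡ 1540 (mod 2521)
Right side y^r · r^s mod p:
Squares mod 2521: 2207^1≡2207, 2207^2≡277, 2207^4≡1099, 2207^8≡242, 2207^16≡581, 2207^32≡2268, 2207^64≡984, 2207^128≡192, 2207^256≡1570, 2207^512≡1883
692 = 512 + 128 + 32 + 16 + 4, so 2207^692 ≡ 1883·192·2268·581·1099 ≡ 2117 (mod 2521)
Squares mod 2521: 692^1≡692, 692^2≡2395, 692^4≡750, 692^8≡317, 692^16≡2170, 692^32≡2193, 692^64≡1702, 692^128≡175, 692^256≡373, 692^512≡474, 692^1024≡307, 692^2048≡972
2185 = 2048 + 128 + 8 + 1, so 692^2185 ≡ 972·175·317·692 ≡ 1284 (mod 2521)
2117·1284 = 2718228 ≡ 590 (mod 2521)
1540 ≠ 590, so verification fails.

reject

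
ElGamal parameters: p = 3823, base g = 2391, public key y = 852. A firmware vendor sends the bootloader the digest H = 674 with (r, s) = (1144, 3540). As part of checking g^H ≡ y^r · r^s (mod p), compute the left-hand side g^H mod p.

302

Squares mod 3823: 2391^1≡2391, 2391^2≡1496, 2391^4≡1561, 2391^8≡1470, 2391^16≡905, 2391^32≡903, 2391^64≡1110, 2391^128≡1094, 2391^256≡237, 2391^512≡2647
674 = 512 + 128 + 32 + 2, so 2391^674 ≡ 2647·1094·903·1496 ≡ 302 (mod 3823)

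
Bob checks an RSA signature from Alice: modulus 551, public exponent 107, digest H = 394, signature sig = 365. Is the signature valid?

invalid

Squares mod 551: sig^1≡365, sig^2≡434, sig^4≡465, sig^8≡233, sig^16≡291, sig^32≡378, sig^64≡175
107 = 64 + 32 + 8 + 2 + 1, so sig^107 ≡ 175·378·233·434·365 ≡ 157 (mod 551)
157 ≠ 394, so verification fails.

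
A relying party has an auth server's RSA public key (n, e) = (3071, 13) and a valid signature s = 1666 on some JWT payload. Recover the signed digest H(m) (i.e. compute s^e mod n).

s^2 ≡ 1666^2 = 2775556 ≡ 2443
s^4 ≡ 2443^2 = 5968249 ≡ 1296
s^8 ≡ 1296^2 = 1679616 ≡ 2850
13 = 8 + 4 + 1, so s^13 ≡ 2850·1296·1666 ≡ 2924 (mod 3071)

2924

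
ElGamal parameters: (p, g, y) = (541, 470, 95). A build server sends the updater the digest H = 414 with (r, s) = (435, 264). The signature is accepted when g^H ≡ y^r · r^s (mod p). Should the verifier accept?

accept

Left side g^H mod p:
Squares mod 541: 470^1≡470, 470^2≡172, 470^4≡370, 470^8≡27, 470^16≡188, 470^32≡179, 470^64≡122, 470^128≡277, 470^256≡448
414 = 256 + 128 + 16 + 8 + 4 + 2, so 470^414 ≡ 448·277·188·27·370·172 ≡ 401 (mod 541)
Right side y^r · r^s mod p:
Squares mod 541: 95^1≡95, 95^2≡369, 95^4≡370, 95^8≡27, 95^16≡188, 95^32≡179, 95^64≡122, 95^128≡277, 95^256≡448
435 = 256 + 128 + 32 + 16 + 2 + 1, so 95^435 ≡ 448·277·179·188·369·95 ≡ 130 (mod 541)
Squares mod 541: 435^1≡435, 435^2≡416, 435^4≡477, 435^8≡309, 435^16≡265, 435^32≡436, 435^64≡205, 435^128≡368, 435^256≡174
264 = 256 + 8, so 435^264 ≡ 174·309 ≡ 207 (mod 541)
130·207 = 26910 ≡ 401 (mod 541)
401 ≡ 401 (mod 541), so the signature is genuine.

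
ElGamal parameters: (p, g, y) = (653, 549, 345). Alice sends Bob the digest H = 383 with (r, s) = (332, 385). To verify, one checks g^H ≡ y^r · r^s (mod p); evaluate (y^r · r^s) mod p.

382

345^2 = 119025 ≡ 179
345^4 ≡ 179^2 = 32041 ≡ 44
345^8 ≡ 44^2 = 1936 ≡ 630
345^16 ≡ 630^2 = 396900 ≡ 529
345^32 ≡ 529^2 = 279841 ≡ 357
345^64 ≡ 357^2 = 127449 ≡ 114
345^128 ≡ 114^2 = 12996 ≡ 589
345^256 ≡ 589^2 = 346921 ≡ 178
332 = 256 + 64 + 8 + 4, so 345^332 ≡ 178·114·630·44 ≡ 40 (mod 653)
332^2 = 110224 ≡ 520
332^4 ≡ 520^2 = 270400 ≡ 58
332^8 ≡ 58^2 = 3364 ≡ 99
332^16 ≡ 99^2 = 9801 ≡ 6
332^32 ≡ 6^2 = 36
332^64 ≡ 36^2 = 1296 ≡ 643
332^128 ≡ 643^2 = 413449 ≡ 100
332^256 ≡ 100^2 = 10000 ≡ 205
385 = 256 + 128 + 1, so 332^385 ≡ 205·100·332 ≡ 434 (mod 653)
y^r · r^s ≡ 40·434 = 17360 ≡ 382 (mod 653)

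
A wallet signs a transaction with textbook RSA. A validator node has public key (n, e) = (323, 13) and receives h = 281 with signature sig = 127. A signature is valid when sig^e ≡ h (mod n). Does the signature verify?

sig^2 ≡ 127^2 = 16129 ≡ 302
sig^4 ≡ 302^2 = 91204 ≡ 118
sig^8 ≡ 118^2 = 13924 ≡ 35
13 = 8 + 4 + 1, so sig^13 ≡ 35·118·127 ≡ 281 (mod 323)
281 = h, so the signature checks out.

verifies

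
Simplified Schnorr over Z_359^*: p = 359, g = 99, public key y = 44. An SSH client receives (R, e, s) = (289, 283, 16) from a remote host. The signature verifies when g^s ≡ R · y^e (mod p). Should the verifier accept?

g^s mod p:
99^2 = 9801 ≡ 108
99^4 ≡ 108^2 = 11664 ≡ 176
99^8 ≡ 176^2 = 30976 ≡ 102
99^16 ≡ 102^2 = 10404 ≡ 352
R · y^e mod p:
44^2 = 1936 ≡ 141
44^4 ≡ 141^2 = 19881 ≡ 136
44^8 ≡ 136^2 = 18496 ≡ 187
44^16 ≡ 187^2 = 34969 ≡ 146
44^32 ≡ 146^2 = 21316 ≡ 135
44^64 ≡ 135^2 = 18225 ≡ 275
44^128 ≡ 275^2 = 75625 ≡ 235
44^256 ≡ 235^2 = 55225 ≡ 298
283 = 256 + 16 + 8 + 2 + 1, so 44^283 ≡ 298·146·187·141·44 ≡ 33 (mod 359)
289·33 = 9537 ≡ 203 (mod 359)
352 ≠ 203; the check fails.

reject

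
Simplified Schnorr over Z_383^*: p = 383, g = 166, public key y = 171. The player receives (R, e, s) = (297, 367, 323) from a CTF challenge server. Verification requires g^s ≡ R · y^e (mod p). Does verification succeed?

g^s mod p:
166^2 = 27556 ≡ 363
166^4 ≡ 363^2 = 131769 ≡ 17
166^8 ≡ 17^2 = 289
166^16 ≡ 289^2 = 83521 ≡ 27
166^32 ≡ 27^2 = 729 ≡ 346
166^64 ≡ 346^2 = 119716 ≡ 220
166^128 ≡ 220^2 = 48400 ≡ 142
166^256 ≡ 142^2 = 20164 ≡ 248
323 = 256 + 64 + 2 + 1, so 166^323 ≡ 248·220·363·166 ≡ 267 (mod 383)
R · y^e mod p:
171^2 = 29241 ≡ 133
171^4 ≡ 133^2 = 17689 ≡ 71
171^8 ≡ 71^2 = 5041 ≡ 62
171^16 ≡ 62^2 = 3844 ≡ 14
171^32 ≡ 14^2 = 196
171^64 ≡ 196^2 = 38416 ≡ 116
171^128 ≡ 116^2 = 13456 ≡ 51
171^256 ≡ 51^2 = 2601 ≡ 303
367 = 256 + 64 + 32 + 8 + 4 + 2 + 1, so 171^367 ≡ 303·116·196·62·71·133·171 ≡ 149 (mod 383)
297·149 = 44253 ≡ 208 (mod 383)
267 ≠ 208; the check fails.

fails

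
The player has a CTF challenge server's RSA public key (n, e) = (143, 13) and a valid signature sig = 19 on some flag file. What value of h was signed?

sig^2 ≡ 19^2 = 361 ≡ 75
sig^4 ≡ 75^2 = 5625 ≡ 48
sig^8 ≡ 48^2 = 2304 ≡ 16
13 = 8 + 4 + 1, so sig^13 ≡ 16·48·19 ≡ 6 (mod 143)

6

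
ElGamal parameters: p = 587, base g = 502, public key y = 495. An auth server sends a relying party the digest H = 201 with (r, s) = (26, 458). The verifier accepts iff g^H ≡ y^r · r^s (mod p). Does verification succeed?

fails

Left side g^H mod p:
502^2 = 252004 ≡ 181
502^4 ≡ 181^2 = 32761 ≡ 476
502^8 ≡ 476^2 = 226576 ≡ 581
502^16 ≡ 581^2 = 337561 ≡ 36
502^32 ≡ 36^2 = 1296 ≡ 122
502^64 ≡ 122^2 = 14884 ≡ 209
502^128 ≡ 209^2 = 43681 ≡ 243
201 = 128 + 64 + 8 + 1, so 502^201 ≡ 243·209·581·502 ≡ 582 (mod 587)
Right side y^r · r^s mod p:
495^2 = 245025 ≡ 246
495^4 ≡ 246^2 = 60516 ≡ 55
495^8 ≡ 55^2 = 3025 ≡ 90
495^16 ≡ 90^2 = 8100 ≡ 469
26 = 16 + 8 + 2, so 495^26 ≡ 469·90·246 ≡ 217 (mod 587)
26^2 = 676 ≡ 89
26^4 ≡ 89^2 = 7921 ≡ 290
26^8 ≡ 290^2 = 84100 ≡ 159
26^16 ≡ 159^2 = 25281 ≡ 40
26^32 ≡ 40^2 = 1600 ≡ 426
26^64 ≡ 426^2 = 181476 ≡ 93
26^128 ≡ 93^2 = 8649 ≡ 431
26^256 ≡ 431^2 = 185761 ≡ 269
458 = 256 + 128 + 64 + 8 + 2, so 26^458 ≡ 269·431·93·159·89 ≡ 222 (mod 587)
217·222 = 48174 ≡ 40 (mod 587)
582 ≠ 40, so verification fails.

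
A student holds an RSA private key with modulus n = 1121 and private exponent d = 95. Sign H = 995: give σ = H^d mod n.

H^2 ≡ 995^2 = 990025 ≡ 182
H^4 ≡ 182^2 = 33124 ≡ 615
H^8 ≡ 615^2 = 378225 ≡ 448
H^16 ≡ 448^2 = 200704 ≡ 45
H^32 ≡ 45^2 = 2025 ≡ 904
H^64 ≡ 904^2 = 817216 ≡ 7
95 = 64 + 16 + 8 + 4 + 2 + 1, so H^95 ≡ 7·45·448·615·182·995 ≡ 448 (mod 1121)

448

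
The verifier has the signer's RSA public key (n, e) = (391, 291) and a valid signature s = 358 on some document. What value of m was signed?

188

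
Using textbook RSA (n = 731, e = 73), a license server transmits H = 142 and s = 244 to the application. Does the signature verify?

s^2 ≡ 244^2 = 59536 ≡ 325
s^4 ≡ 325^2 = 105625 ≡ 361
s^8 ≡ 361^2 = 130321 ≡ 203
s^16 ≡ 203^2 = 41209 ≡ 273
s^32 ≡ 273^2 = 74529 ≡ 698
s^64 ≡ 698^2 = 487204 ≡ 358
73 = 64 + 8 + 1, so s^73 ≡ 358·203·244 ≡ 589 (mod 731)
589 ≠ 142, so verification fails.

does not verify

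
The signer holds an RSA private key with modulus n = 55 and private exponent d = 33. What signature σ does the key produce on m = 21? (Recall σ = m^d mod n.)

21

m^33 mod 55 = 21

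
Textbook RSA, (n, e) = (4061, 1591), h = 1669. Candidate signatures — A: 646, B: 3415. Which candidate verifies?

A

Candidate A: 646^2 = 417316 ≡ 3094; 646^4 ≡ 3094^2 = 9572836 ≡ 1059; 646^8 ≡ 1059^2 = 1121481 ≡ 645; 646^16 ≡ 645^2 = 416025 ≡ 1803; 646^32 ≡ 1803^2 = 3250809 ≡ 2009; 646^64 ≡ 2009^2 = 4036081 ≡ 3508; 646^128 ≡ 3508^2 = 12306064 ≡ 1234; 646^256 ≡ 1234^2 = 1522756 ≡ 3942; 646^512 ≡ 3942^2 = 15539364 ≡ 1978; 646^1024 ≡ 1978^2 = 3912484 ≡ 1741; 1591 = 1024 + 512 + 32 + 16 + 4 + 2 + 1, so 646^1591 ≡ 1741·1978·2009·1803·1059·3094·646 ≡ 1669 (mod 4061)
  → matches h = 1669
Candidate B: 3415^2 = 11662225 ≡ 3094; 3415^4 ≡ 3094^2 = 9572836 ≡ 1059; 3415^8 ≡ 1059^2 = 1121481 ≡ 645; 3415^16 ≡ 645^2 = 416025 ≡ 1803; 3415^32 ≡ 1803^2 = 3250809 ≡ 2009; 3415^64 ≡ 2009^2 = 4036081 ≡ 3508; 3415^128 ≡ 3508^2 = 12306064 ≡ 1234; 3415^256 ≡ 1234^2 = 1522756 ≡ 3942; 3415^512 ≡ 3942^2 = 15539364 ≡ 1978; 3415^1024 ≡ 1978^2 = 3912484 ≡ 1741; 1591 = 1024 + 512 + 32 + 16 + 4 + 2 + 1, so 3415^1591 ≡ 1741·1978·2009·1803·1059·3094·3415 ≡ 2392 (mod 4061)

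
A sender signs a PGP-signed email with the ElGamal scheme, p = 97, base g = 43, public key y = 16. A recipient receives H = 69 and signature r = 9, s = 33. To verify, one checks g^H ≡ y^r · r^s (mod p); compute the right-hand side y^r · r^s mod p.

Squares mod 97: 16^1≡16, 16^2≡62, 16^4≡61, 16^8≡35
9 = 8 + 1, so 16^9 ≡ 35·16 ≡ 75 (mod 97)
Squares mod 97: 9^1≡9, 9^2≡81, 9^4≡62, 9^8≡61, 9^16≡35, 9^32≡61
33 = 32 + 1, so 9^33 ≡ 61·9 ≡ 64 (mod 97)
y^r · r^s ≡ 75·64 = 4800 ≡ 47 (mod 97)

47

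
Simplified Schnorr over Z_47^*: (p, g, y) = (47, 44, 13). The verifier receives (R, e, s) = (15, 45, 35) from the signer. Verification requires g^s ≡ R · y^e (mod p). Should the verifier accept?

reject

g^s mod p:
44^2 = 1936 ≡ 9
44^4 ≡ 9^2 = 81 ≡ 34
44^8 ≡ 34^2 = 1156 ≡ 28
44^16 ≡ 28^2 = 784 ≡ 32
44^32 ≡ 32^2 = 1024 ≡ 37
35 = 32 + 2 + 1, so 44^35 ≡ 37·9·44 ≡ 35 (mod 47)
R · y^e mod p:
13^2 = 169 ≡ 28
13^4 ≡ 28^2 = 784 ≡ 32
13^8 ≡ 32^2 = 1024 ≡ 37
13^16 ≡ 37^2 = 1369 ≡ 6
13^32 ≡ 6^2 = 36
45 = 32 + 8 + 4 + 1, so 13^45 ≡ 36·37·32·13 ≡ 29 (mod 47)
15·29 = 435 ≡ 12 (mod 47)
35 ≠ 12; the check fails.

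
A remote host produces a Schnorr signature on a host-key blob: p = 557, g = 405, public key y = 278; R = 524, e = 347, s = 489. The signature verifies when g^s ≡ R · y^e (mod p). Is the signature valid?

valid

g^s mod p:
405^2 = 164025 ≡ 267
405^4 ≡ 267^2 = 71289 ≡ 550
405^8 ≡ 550^2 = 302500 ≡ 49
405^16 ≡ 49^2 = 2401 ≡ 173
405^32 ≡ 173^2 = 29929 ≡ 408
405^64 ≡ 408^2 = 166464 ≡ 478
405^128 ≡ 478^2 = 228484 ≡ 114
405^256 ≡ 114^2 = 12996 ≡ 185
489 = 256 + 128 + 64 + 32 + 8 + 1, so 405^489 ≡ 185·114·478·408·49·405 ≡ 38 (mod 557)
R · y^e mod p:
278^2 = 77284 ≡ 418
278^4 ≡ 418^2 = 174724 ≡ 383
278^8 ≡ 383^2 = 146689 ≡ 198
278^16 ≡ 198^2 = 39204 ≡ 214
278^32 ≡ 214^2 = 45796 ≡ 122
278^64 ≡ 122^2 = 14884 ≡ 402
278^128 ≡ 402^2 = 161604 ≡ 74
278^256 ≡ 74^2 = 5476 ≡ 463
347 = 256 + 64 + 16 + 8 + 2 + 1, so 278^347 ≡ 463·402·214·198·418·278 ≡ 117 (mod 557)
524·117 = 61308 ≡ 38 (mod 557)
38 ≡ 38 (mod 557); signature holds.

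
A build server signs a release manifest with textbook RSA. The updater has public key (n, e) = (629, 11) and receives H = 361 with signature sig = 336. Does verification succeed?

passes

sig^11 mod 629 = 361
361 = H, so the signature checks out.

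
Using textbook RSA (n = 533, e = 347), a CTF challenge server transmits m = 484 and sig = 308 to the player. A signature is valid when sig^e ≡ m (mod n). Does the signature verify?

verifies

sig^347 mod 533 = 484
sig^347 mod 533 = 484 matches m.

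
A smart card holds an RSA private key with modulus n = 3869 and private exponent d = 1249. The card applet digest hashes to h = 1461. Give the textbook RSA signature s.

1461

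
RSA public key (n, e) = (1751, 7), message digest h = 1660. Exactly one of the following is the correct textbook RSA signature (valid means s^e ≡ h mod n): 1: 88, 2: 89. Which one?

1

Candidate 1: Squares mod 1751: 88^1≡88, 88^2≡740, 88^4≡1288; 7 = 4 + 2 + 1, so 88^7 ≡ 1288·740·88 ≡ 1660 (mod 1751)
  → matches h = 1660
Candidate 2: Squares mod 1751: 89^1≡89, 89^2≡917, 89^4≡409; 7 = 4 + 2 + 1, so 89^7 ≡ 409·917·89 ≡ 404 (mod 1751)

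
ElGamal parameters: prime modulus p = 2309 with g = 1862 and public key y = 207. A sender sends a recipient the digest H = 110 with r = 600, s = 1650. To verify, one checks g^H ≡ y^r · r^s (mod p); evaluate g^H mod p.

676

1862^110 mod 2309 = 676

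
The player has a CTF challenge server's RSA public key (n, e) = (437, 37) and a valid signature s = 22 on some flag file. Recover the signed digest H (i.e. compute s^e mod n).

22

s^2 ≡ 22^2 = 484 ≡ 47
s^4 ≡ 47^2 = 2209 ≡ 24
s^8 ≡ 24^2 = 576 ≡ 139
s^16 ≡ 139^2 = 19321 ≡ 93
s^32 ≡ 93^2 = 8649 ≡ 346
37 = 32 + 4 + 1, so s^37 ≡ 346·24·22 ≡ 22 (mod 437)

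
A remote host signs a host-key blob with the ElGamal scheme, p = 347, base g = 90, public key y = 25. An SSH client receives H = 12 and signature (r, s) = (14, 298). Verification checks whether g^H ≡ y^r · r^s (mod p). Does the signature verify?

verifies

Left side g^H mod p:
90^2 = 8100 ≡ 119
90^4 ≡ 119^2 = 14161 ≡ 281
90^8 ≡ 281^2 = 78961 ≡ 192
12 = 8 + 4, so 90^12 ≡ 192·281 ≡ 167 (mod 347)
Right side y^r · r^s mod p:
25^2 = 625 ≡ 278
25^4 ≡ 278^2 = 77284 ≡ 250
25^8 ≡ 250^2 = 62500 ≡ 40
14 = 8 + 4 + 2, so 25^14 ≡ 40·250·278 ≡ 183 (mod 347)
14^2 = 196
14^4 ≡ 196^2 = 38416 ≡ 246
14^8 ≡ 246^2 = 60516 ≡ 138
14^16 ≡ 138^2 = 19044 ≡ 306
14^32 ≡ 306^2 = 93636 ≡ 293
14^64 ≡ 293^2 = 85849 ≡ 140
14^128 ≡ 140^2 = 19600 ≡ 168
14^256 ≡ 168^2 = 28224 ≡ 117
298 = 256 + 32 + 8 + 2, so 14^298 ≡ 117·293·138·196 ≡ 255 (mod 347)
183·255 = 46665 ≡ 167 (mod 347)
167 ≡ 167 (mod 347), so the signature is genuine.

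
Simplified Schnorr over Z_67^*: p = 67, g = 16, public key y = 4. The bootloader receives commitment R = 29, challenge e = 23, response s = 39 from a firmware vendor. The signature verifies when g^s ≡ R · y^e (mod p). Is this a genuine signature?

g^s mod p:
Squares mod 67: 16^1≡16, 16^2≡55, 16^4≡10, 16^8≡33, 16^16≡17, 16^32≡21
39 = 32 + 4 + 2 + 1, so 16^39 ≡ 21·10·55·16 ≡ 14 (mod 67)
R · y^e mod p:
Squares mod 67: 4^1≡4, 4^2≡16, 4^4≡55, 4^8≡10, 4^16≡33
23 = 16 + 4 + 2 + 1, so 4^23 ≡ 33·55·16·4 ≡ 49 (mod 67)
29·49 = 1421 ≡ 14 (mod 67)
14 ≡ 14 (mod 67); signature holds.

genuine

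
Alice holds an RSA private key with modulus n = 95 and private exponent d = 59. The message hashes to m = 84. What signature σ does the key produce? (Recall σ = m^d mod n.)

69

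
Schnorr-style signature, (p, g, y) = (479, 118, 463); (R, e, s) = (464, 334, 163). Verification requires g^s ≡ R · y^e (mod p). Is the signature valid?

valid

g^s mod p:
118^163 mod 479 = 17
R · y^e mod p:
463^334 mod 479 = 414
464·414 = 192096 ≡ 17 (mod 479)
17 ≡ 17 (mod 479); signature holds.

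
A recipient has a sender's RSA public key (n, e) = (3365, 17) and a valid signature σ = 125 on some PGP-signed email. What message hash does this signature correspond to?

σ^17 mod 3365 = 1660

1660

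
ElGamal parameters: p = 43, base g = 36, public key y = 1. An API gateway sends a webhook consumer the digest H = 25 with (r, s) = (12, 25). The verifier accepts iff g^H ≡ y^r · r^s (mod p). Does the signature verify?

does not verify

Left side g^H mod p:
36^2 = 1296 ≡ 6
36^4 ≡ 6^2 = 36
36^8 ≡ 36^2 = 1296 ≡ 6
36^16 ≡ 6^2 = 36
25 = 16 + 8 + 1, so 36^25 ≡ 36·6·36 ≡ 36 (mod 43)
Right side y^r · r^s mod p:
1^2 = 1
1^4 ≡ 1^2 = 1
1^8 ≡ 1^2 = 1
12 = 8 + 4, so 1^12 ≡ 1·1 ≡ 1 (mod 43)
12^2 = 144 ≡ 15
12^4 ≡ 15^2 = 225 ≡ 10
12^8 ≡ 10^2 = 100 ≡ 14
12^16 ≡ 14^2 = 196 ≡ 24
25 = 16 + 8 + 1, so 12^25 ≡ 24·14·12 ≡ 33 (mod 43)
1·33 = 33 ≡ 33 (mod 43)
36 ≠ 33, so verification fails.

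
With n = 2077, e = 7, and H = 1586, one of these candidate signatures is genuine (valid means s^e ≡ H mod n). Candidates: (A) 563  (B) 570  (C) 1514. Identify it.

A

Candidate A: Squares mod 2077: 563^1≡563, 563^2≡1265, 563^4≡935; 7 = 4 + 2 + 1, so 563^7 ≡ 935·1265·563 ≡ 1586 (mod 2077)
  → matches H = 1586
Candidate B: Squares mod 2077: 570^1≡570, 570^2≡888, 570^4≡1361; 7 = 4 + 2 + 1, so 570^7 ≡ 1361·888·570 ≡ 1016 (mod 2077)
Candidate C: Squares mod 2077: 1514^1≡1514, 1514^2≡1265, 1514^4≡935; 7 = 4 + 2 + 1, so 1514^7 ≡ 935·1265·1514 ≡ 491 (mod 2077)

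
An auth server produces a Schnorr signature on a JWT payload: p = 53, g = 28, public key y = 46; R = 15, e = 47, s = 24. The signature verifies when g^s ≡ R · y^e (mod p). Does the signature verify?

verifies

g^s mod p:
28^2 = 784 ≡ 42
28^4 ≡ 42^2 = 1764 ≡ 15
28^8 ≡ 15^2 = 225 ≡ 13
28^16 ≡ 13^2 = 169 ≡ 10
24 = 16 + 8, so 28^24 ≡ 10·13 ≡ 24 (mod 53)
R · y^e mod p:
46^2 = 2116 ≡ 49
46^4 ≡ 49^2 = 2401 ≡ 16
46^8 ≡ 16^2 = 256 ≡ 44
46^16 ≡ 44^2 = 1936 ≡ 28
46^32 ≡ 28^2 = 784 ≡ 42
47 = 32 + 8 + 4 + 2 + 1, so 46^47 ≡ 42·44·16·49·46 ≡ 44 (mod 53)
15·44 = 660 ≡ 24 (mod 53)
24 ≡ 24 (mod 53); signature holds.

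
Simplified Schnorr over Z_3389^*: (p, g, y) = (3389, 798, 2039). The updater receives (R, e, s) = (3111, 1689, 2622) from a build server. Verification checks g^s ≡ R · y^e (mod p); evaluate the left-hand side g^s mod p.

567

798^2 = 636804 ≡ 3061
798^4 ≡ 3061^2 = 9369721 ≡ 2525
798^8 ≡ 2525^2 = 6375625 ≡ 916
798^16 ≡ 916^2 = 839056 ≡ 1973
798^32 ≡ 1973^2 = 3892729 ≡ 2157
798^64 ≡ 2157^2 = 4652649 ≡ 2941
798^128 ≡ 2941^2 = 8649481 ≡ 753
798^256 ≡ 753^2 = 567009 ≡ 1046
798^512 ≡ 1046^2 = 1094116 ≡ 2858
798^1024 ≡ 2858^2 = 8168164 ≡ 674
798^2048 ≡ 674^2 = 454276 ≡ 150
2622 = 2048 + 512 + 32 + 16 + 8 + 4 + 2, so 798^2622 ≡ 150·2858·2157·1973·916·2525·3061 ≡ 567 (mod 3389)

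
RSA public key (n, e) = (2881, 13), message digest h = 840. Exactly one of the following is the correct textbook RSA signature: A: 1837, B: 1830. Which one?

B

Candidate A: Squares mod 2881: 1837^1≡1837, 1837^2≡918, 1837^4≡1472, 1837^8≡272; 13 = 8 + 4 + 1, so 1837^13 ≡ 272·1472·1837 ≡ 513 (mod 2881)
Candidate B: Squares mod 2881: 1830^1≡1830, 1830^2≡1178, 1830^4≡1923, 1830^8≡1606; 13 = 8 + 4 + 1, so 1830^13 ≡ 1606·1923·1830 ≡ 840 (mod 2881)
  → matches h = 840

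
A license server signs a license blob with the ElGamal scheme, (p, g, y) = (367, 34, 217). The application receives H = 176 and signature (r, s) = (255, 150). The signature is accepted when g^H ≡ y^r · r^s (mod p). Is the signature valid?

invalid

Left side g^H mod p:
34^2 = 1156 ≡ 55
34^4 ≡ 55^2 = 3025 ≡ 89
34^8 ≡ 89^2 = 7921 ≡ 214
34^16 ≡ 214^2 = 45796 ≡ 288
34^32 ≡ 288^2 = 82944 ≡ 2
34^64 ≡ 2^2 = 4
34^128 ≡ 4^2 = 16
176 = 128 + 32 + 16, so 34^176 ≡ 16·2·288 ≡ 41 (mod 367)
Right side y^r · r^s mod p:
217^2 = 47089 ≡ 113
217^4 ≡ 113^2 = 12769 ≡ 291
217^8 ≡ 291^2 = 84681 ≡ 271
217^16 ≡ 271^2 = 73441 ≡ 41
217^32 ≡ 41^2 = 1681 ≡ 213
217^64 ≡ 213^2 = 45369 ≡ 228
217^128 ≡ 228^2 = 51984 ≡ 237
255 = 128 + 64 + 32 + 16 + 8 + 4 + 2 + 1, so 217^255 ≡ 237·228·213·41·271·291·113·217 ≡ 132 (mod 367)
255^2 = 65025 ≡ 66
255^4 ≡ 66^2 = 4356 ≡ 319
255^8 ≡ 319^2 = 101761 ≡ 102
255^16 ≡ 102^2 = 10404 ≡ 128
255^32 ≡ 128^2 = 16384 ≡ 236
255^64 ≡ 236^2 = 55696 ≡ 279
255^128 ≡ 279^2 = 77841 ≡ 37
150 = 128 + 16 + 4 + 2, so 255^150 ≡ 37·128·319·66 ≡ 46 (mod 367)
132·46 = 6072 ≡ 200 (mod 367)
41 ≠ 200, so verification fails.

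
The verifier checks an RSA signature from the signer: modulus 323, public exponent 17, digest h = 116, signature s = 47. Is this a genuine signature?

forged

s^17 mod 323 = 302
s^17 mod 323 = 302, but h = 116.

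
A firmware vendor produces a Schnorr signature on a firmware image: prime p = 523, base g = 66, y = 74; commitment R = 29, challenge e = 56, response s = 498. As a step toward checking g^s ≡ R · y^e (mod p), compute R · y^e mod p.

397

74^2 = 5476 ≡ 246
74^4 ≡ 246^2 = 60516 ≡ 371
74^8 ≡ 371^2 = 137641 ≡ 92
74^16 ≡ 92^2 = 8464 ≡ 96
74^32 ≡ 96^2 = 9216 ≡ 325
56 = 32 + 16 + 8, so 74^56 ≡ 325·96·92 ≡ 176 (mod 523)
R · y^e ≡ 29·176 = 5104 ≡ 397 (mod 523)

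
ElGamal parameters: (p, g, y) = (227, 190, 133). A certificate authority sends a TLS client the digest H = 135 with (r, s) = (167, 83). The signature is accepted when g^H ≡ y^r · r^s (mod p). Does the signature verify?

verifies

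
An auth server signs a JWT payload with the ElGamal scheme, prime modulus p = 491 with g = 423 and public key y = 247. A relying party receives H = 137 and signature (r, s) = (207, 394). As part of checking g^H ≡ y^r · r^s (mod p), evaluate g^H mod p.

Squares mod 491: 423^1≡423, 423^2≡205, 423^4≡290, 423^8≡139, 423^16≡172, 423^32≡124, 423^64≡155, 423^128≡457
137 = 128 + 8 + 1, so 423^137 ≡ 457·139·423 ≡ 254 (mod 491)

254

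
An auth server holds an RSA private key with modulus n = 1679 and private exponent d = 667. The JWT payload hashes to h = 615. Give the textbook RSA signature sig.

112

h^2 ≡ 615^2 = 378225 ≡ 450
h^4 ≡ 450^2 = 202500 ≡ 1020
h^8 ≡ 1020^2 = 1040400 ≡ 1099
h^16 ≡ 1099^2 = 1207801 ≡ 600
h^32 ≡ 600^2 = 360000 ≡ 694
h^64 ≡ 694^2 = 481636 ≡ 1442
h^128 ≡ 1442^2 = 2079364 ≡ 762
h^256 ≡ 762^2 = 580644 ≡ 1389
h^512 ≡ 1389^2 = 1929321 ≡ 150
667 = 512 + 128 + 16 + 8 + 2 + 1, so h^667 ≡ 150·762·600·1099·450·615 ≡ 112 (mod 1679)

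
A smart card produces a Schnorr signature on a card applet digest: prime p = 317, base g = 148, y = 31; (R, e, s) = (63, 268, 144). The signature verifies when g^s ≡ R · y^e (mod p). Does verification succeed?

fails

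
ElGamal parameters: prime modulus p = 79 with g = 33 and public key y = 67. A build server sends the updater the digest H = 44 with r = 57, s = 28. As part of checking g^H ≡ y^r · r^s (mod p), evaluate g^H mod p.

22

33^2 = 1089 ≡ 62
33^4 ≡ 62^2 = 3844 ≡ 52
33^8 ≡ 52^2 = 2704 ≡ 18
33^16 ≡ 18^2 = 324 ≡ 8
33^32 ≡ 8^2 = 64
44 = 32 + 8 + 4, so 33^44 ≡ 64·18·52 ≡ 22 (mod 79)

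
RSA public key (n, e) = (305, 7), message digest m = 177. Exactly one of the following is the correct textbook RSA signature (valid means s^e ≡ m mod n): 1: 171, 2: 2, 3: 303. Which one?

Candidate 1: Squares mod 305: 171^1≡171, 171^2≡266, 171^4≡301; 7 = 4 + 2 + 1, so 171^7 ≡ 301·266·171 ≡ 141 (mod 305)
Candidate 2: Squares mod 305: 2^1≡2, 2^2≡4, 2^4≡16; 7 = 4 + 2 + 1, so 2^7 ≡ 16·4·2 ≡ 128 (mod 305)
Candidate 3: Squares mod 305: 303^1≡303, 303^2≡4, 303^4≡16; 7 = 4 + 2 + 1, so 303^7 ≡ 16·4·303 ≡ 177 (mod 305)
  → matches m = 177

3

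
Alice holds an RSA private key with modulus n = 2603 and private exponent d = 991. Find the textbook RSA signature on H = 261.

166

Squares mod 2603: H^1≡261, H^2≡443, H^4≡1024, H^8≡2170, H^16≡73, H^32≡123, H^64≡2114, H^128≡2248, H^256≡1081, H^512≡2417
991 = 512 + 256 + 128 + 64 + 16 + 8 + 4 + 2 + 1, so H^991 ≡ 2417·1081·2248·2114·73·2170·1024·443·261 ≡ 166 (mod 2603)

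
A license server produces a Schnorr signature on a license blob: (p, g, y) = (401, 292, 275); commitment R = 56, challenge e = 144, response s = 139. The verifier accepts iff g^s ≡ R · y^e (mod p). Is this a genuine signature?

forged

g^s mod p:
Squares mod 401: 292^1≡292, 292^2≡252, 292^4≡146, 292^8≡63, 292^16≡360, 292^32≡77, 292^64≡315, 292^128≡178
139 = 128 + 8 + 2 + 1, so 292^139 ≡ 178·63·252·292 ≡ 394 (mod 401)
R · y^e mod p:
Squares mod 401: 275^1≡275, 275^2≡237, 275^4≡29, 275^8≡39, 275^16≡318, 275^32≡72, 275^64≡372, 275^128≡39
144 = 128 + 16, so 275^144 ≡ 39·318 ≡ 372 (mod 401)
56·372 = 20832 ≡ 381 (mod 401)
394 ≠ 381; the check fails.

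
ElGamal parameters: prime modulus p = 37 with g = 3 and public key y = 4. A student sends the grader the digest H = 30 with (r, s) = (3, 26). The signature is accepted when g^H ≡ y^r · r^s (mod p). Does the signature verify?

Left side g^H mod p:
Squares mod 37: 3^1≡3, 3^2≡9, 3^4≡7, 3^8≡12, 3^16≡33
30 = 16 + 8 + 4 + 2, so 3^30 ≡ 33·12·7·9 ≡ 10 (mod 37)
Right side y^r · r^s mod p:
Squares mod 37: 4^1≡4, 4^2≡16
3 = 2 + 1, so 4^3 ≡ 16·4 ≡ 27 (mod 37)
Squares mod 37: 3^1≡3, 3^2≡9, 3^4≡7, 3^8≡12, 3^16≡33
26 = 16 + 8 + 2, so 3^26 ≡ 33·12·9 ≡ 12 (mod 37)
27·12 = 324 ≡ 28 (mod 37)
10 ≠ 28, so verification fails.

does not verify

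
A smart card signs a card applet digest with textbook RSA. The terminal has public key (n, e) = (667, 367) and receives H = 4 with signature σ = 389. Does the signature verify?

does not verify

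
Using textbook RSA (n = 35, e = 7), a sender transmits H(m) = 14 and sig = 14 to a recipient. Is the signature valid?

Squares mod 35: sig^1≡14, sig^2≡21, sig^4≡21
7 = 4 + 2 + 1, so sig^7 ≡ 21·21·14 ≡ 14 (mod 35)
14 = H(m), so the signature checks out.

valid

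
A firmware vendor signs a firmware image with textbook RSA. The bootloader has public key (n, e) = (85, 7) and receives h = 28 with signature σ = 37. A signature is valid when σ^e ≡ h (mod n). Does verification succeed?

σ^2 ≡ 37^2 = 1369 ≡ 9
σ^4 ≡ 9^2 = 81
7 = 4 + 2 + 1, so σ^7 ≡ 81·9·37 ≡ 28 (mod 85)
Since 28 equals the digest 28, verification succeeds.

passes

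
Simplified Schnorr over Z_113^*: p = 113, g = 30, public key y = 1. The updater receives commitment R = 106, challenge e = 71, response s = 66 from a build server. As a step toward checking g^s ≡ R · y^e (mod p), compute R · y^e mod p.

106

1^2 = 1
1^4 ≡ 1^2 = 1
1^8 ≡ 1^2 = 1
1^16 ≡ 1^2 = 1
1^32 ≡ 1^2 = 1
1^64 ≡ 1^2 = 1
71 = 64 + 4 + 2 + 1, so 1^71 ≡ 1·1·1·1 ≡ 1 (mod 113)
R · y^e ≡ 106·1 = 106 ≡ 106 (mod 113)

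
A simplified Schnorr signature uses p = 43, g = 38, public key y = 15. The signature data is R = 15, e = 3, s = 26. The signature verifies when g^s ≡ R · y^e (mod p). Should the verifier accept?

accept

g^s mod p:
38^26 mod 43 = 14
R · y^e mod p:
15^3 mod 43 = 21
15·21 = 315 ≡ 14 (mod 43)
14 ≡ 14 (mod 43); signature holds.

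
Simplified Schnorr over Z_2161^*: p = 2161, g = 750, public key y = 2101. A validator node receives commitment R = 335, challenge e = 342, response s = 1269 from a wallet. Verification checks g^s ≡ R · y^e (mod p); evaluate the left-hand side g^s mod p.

750^2 = 562500 ≡ 640
750^4 ≡ 640^2 = 409600 ≡ 1171
750^8 ≡ 1171^2 = 1371241 ≡ 1167
750^16 ≡ 1167^2 = 1361889 ≡ 459
750^32 ≡ 459^2 = 210681 ≡ 1064
750^64 ≡ 1064^2 = 1132096 ≡ 1893
750^128 ≡ 1893^2 = 3583449 ≡ 511
750^256 ≡ 511^2 = 261121 ≡ 1801
750^512 ≡ 1801^2 = 3243601 ≡ 2101
750^1024 ≡ 2101^2 = 4414201 ≡ 1439
1269 = 1024 + 128 + 64 + 32 + 16 + 4 + 1, so 750^1269 ≡ 1439·511·1893·1064·459·1171·750 ≡ 2116 (mod 2161)

2116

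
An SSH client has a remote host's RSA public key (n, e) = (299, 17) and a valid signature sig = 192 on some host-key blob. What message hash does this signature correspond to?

82

sig^2 ≡ 192^2 = 36864 ≡ 87
sig^4 ≡ 87^2 = 7569 ≡ 94
sig^8 ≡ 94^2 = 8836 ≡ 165
sig^16 ≡ 165^2 = 27225 ≡ 16
17 = 16 + 1, so sig^17 ≡ 16·192 ≡ 82 (mod 299)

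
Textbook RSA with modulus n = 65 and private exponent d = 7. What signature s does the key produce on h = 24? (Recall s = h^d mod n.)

54

h^2 ≡ 24^2 = 576 ≡ 56
h^4 ≡ 56^2 = 3136 ≡ 16
7 = 4 + 2 + 1, so h^7 ≡ 16·56·24 ≡ 54 (mod 65)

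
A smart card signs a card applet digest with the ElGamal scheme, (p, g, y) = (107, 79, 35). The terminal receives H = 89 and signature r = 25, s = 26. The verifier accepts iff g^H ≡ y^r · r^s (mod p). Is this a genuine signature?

Left side g^H mod p:
Squares mod 107: 79^1≡79, 79^2≡35, 79^4≡48, 79^8≡57, 79^16≡39, 79^32≡23, 79^64≡101
89 = 64 + 16 + 8 + 1, so 79^89 ≡ 101·39·57·79 ≡ 34 (mod 107)
Right side y^r · r^s mod p:
Squares mod 107: 35^1≡35, 35^2≡48, 35^4≡57, 35^8≡39, 35^16≡23
25 = 16 + 8 + 1, so 35^25 ≡ 23·39·35 ≡ 44 (mod 107)
Squares mod 107: 25^1≡25, 25^2≡90, 25^4≡75, 25^8≡61, 25^16≡83
26 = 16 + 8 + 2, so 25^26 ≡ 83·61·90 ≡ 64 (mod 107)
44·64 = 2816 ≡ 34 (mod 107)
34 ≡ 34 (mod 107), so the signature is genuine.

genuine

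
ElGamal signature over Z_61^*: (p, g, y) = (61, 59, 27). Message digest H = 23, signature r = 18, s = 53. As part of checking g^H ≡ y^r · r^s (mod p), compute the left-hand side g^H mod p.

59^2 = 3481 ≡ 4
59^4 ≡ 4^2 = 16
59^8 ≡ 16^2 = 256 ≡ 12
59^16 ≡ 12^2 = 144 ≡ 22
23 = 16 + 4 + 2 + 1, so 59^23 ≡ 22·16·4·59 ≡ 51 (mod 61)

51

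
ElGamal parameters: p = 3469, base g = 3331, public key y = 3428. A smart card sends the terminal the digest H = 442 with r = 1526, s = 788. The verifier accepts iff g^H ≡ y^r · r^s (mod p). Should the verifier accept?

Left side g^H mod p:
3331^2 = 11095561 ≡ 1699
3331^4 ≡ 1699^2 = 2886601 ≡ 393
3331^8 ≡ 393^2 = 154449 ≡ 1813
3331^16 ≡ 1813^2 = 3286969 ≡ 1826
3331^32 ≡ 1826^2 = 3334276 ≡ 567
3331^64 ≡ 567^2 = 321489 ≡ 2341
3331^128 ≡ 2341^2 = 5480281 ≡ 2730
3331^256 ≡ 2730^2 = 7452900 ≡ 1488
442 = 256 + 128 + 32 + 16 + 8 + 2, so 3331^442 ≡ 1488·2730·567·1826·1813·1699 ≡ 1095 (mod 3469)
Right side y^r · r^s mod p:
3428^2 = 11751184 ≡ 1681
3428^4 ≡ 1681^2 = 2825761 ≡ 1995
3428^8 ≡ 1995^2 = 3980025 ≡ 1082
3428^16 ≡ 1082^2 = 1170724 ≡ 1671
3428^32 ≡ 1671^2 = 2792241 ≡ 3165
3428^64 ≡ 3165^2 = 10017225 ≡ 2222
3428^128 ≡ 2222^2 = 4937284 ≡ 897
3428^256 ≡ 897^2 = 804609 ≡ 3270
3428^512 ≡ 3270^2 = 10692900 ≡ 1442
3428^1024 ≡ 1442^2 = 2079364 ≡ 1433
1526 = 1024 + 256 + 128 + 64 + 32 + 16 + 4 + 2, so 3428^1526 ≡ 1433·3270·897·2222·3165·1671·1995·1681 ≡ 1315 (mod 3469)
1526^2 = 2328676 ≡ 977
1526^4 ≡ 977^2 = 954529 ≡ 554
1526^8 ≡ 554^2 = 306916 ≡ 1644
1526^16 ≡ 1644^2 = 2702736 ≡ 385
1526^32 ≡ 385^2 = 148225 ≡ 2527
1526^64 ≡ 2527^2 = 6385729 ≡ 2769
1526^128 ≡ 2769^2 = 7667361 ≡ 871
1526^256 ≡ 871^2 = 758641 ≡ 2399
1526^512 ≡ 2399^2 = 5755201 ≡ 130
788 = 512 + 256 + 16 + 4, so 1526^788 ≡ 130·2399·385·554 ≡ 845 (mod 3469)
1315·845 = 1111175 ≡ 1095 (mod 3469)
1095 ≡ 1095 (mod 3469), so the signature is genuine.

accept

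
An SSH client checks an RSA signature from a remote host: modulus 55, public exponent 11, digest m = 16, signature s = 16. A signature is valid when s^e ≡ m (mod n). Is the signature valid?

valid

Squares mod 55: s^1≡16, s^2≡36, s^4≡31, s^8≡26
11 = 8 + 2 + 1, so s^11 ≡ 26·36·16 ≡ 16 (mod 55)
s^11 mod 55 = 16 matches m.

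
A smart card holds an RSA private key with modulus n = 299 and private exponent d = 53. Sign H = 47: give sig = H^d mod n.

Squares mod 299: H^1≡47, H^2≡116, H^4≡1, H^8≡1, H^16≡1, H^32≡1
53 = 32 + 16 + 4 + 1, so H^53 ≡ 1·1·1·47 ≡ 47 (mod 299)

47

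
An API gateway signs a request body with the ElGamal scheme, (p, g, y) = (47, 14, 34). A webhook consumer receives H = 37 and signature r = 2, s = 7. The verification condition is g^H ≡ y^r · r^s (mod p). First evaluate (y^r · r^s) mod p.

12

34^2 mod 47 = 28
2^7 mod 47 = 34
y^r · r^s ≡ 28·34 = 952 ≡ 12 (mod 47)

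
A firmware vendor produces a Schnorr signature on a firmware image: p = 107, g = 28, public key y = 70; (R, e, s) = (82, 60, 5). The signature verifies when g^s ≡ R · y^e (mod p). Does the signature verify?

does not verify

g^s mod p:
Squares mod 107: 28^1≡28, 28^2≡35, 28^4≡48
5 = 4 + 1, so 28^5 ≡ 48·28 ≡ 60 (mod 107)
R · y^e mod p:
Squares mod 107: 70^1≡70, 70^2≡85, 70^4≡56, 70^8≡33, 70^16≡19, 70^32≡40
60 = 32 + 16 + 8 + 4, so 70^60 ≡ 40·19·33·56 ≡ 105 (mod 107)
82·105 = 8610 ≡ 50 (mod 107)
60 ≠ 50; the check fails.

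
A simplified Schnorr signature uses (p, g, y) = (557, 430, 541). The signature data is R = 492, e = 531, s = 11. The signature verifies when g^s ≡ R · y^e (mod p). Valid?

g^s mod p:
430^2 = 184900 ≡ 533
430^4 ≡ 533^2 = 284089 ≡ 19
430^8 ≡ 19^2 = 361
11 = 8 + 2 + 1, so 430^11 ≡ 361·533·430 ≡ 253 (mod 557)
R · y^e mod p:
541^2 = 292681 ≡ 256
541^4 ≡ 256^2 = 65536 ≡ 367
541^8 ≡ 367^2 = 134689 ≡ 452
541^16 ≡ 452^2 = 204304 ≡ 442
541^32 ≡ 442^2 = 195364 ≡ 414
541^64 ≡ 414^2 = 171396 ≡ 397
541^128 ≡ 397^2 = 157609 ≡ 535
541^256 ≡ 535^2 = 286225 ≡ 484
541^512 ≡ 484^2 = 234256 ≡ 316
531 = 512 + 16 + 2 + 1, so 541^531 ≡ 316·442·256·541 ≡ 416 (mod 557)
492·416 = 204672 ≡ 253 (mod 557)
253 ≡ 253 (mod 557); signature holds.

yes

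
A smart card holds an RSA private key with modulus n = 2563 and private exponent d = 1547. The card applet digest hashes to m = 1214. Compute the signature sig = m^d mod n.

324

m^2 ≡ 1214^2 = 1473796 ≡ 71
m^4 ≡ 71^2 = 5041 ≡ 2478
m^8 ≡ 2478^2 = 6140484 ≡ 2099
m^16 ≡ 2099^2 = 4405801 ≡ 4
m^32 ≡ 4^2 = 16
m^64 ≡ 16^2 = 256
m^128 ≡ 256^2 = 65536 ≡ 1461
m^256 ≡ 1461^2 = 2134521 ≡ 2105
m^512 ≡ 2105^2 = 4431025 ≡ 2161
m^1024 ≡ 2161^2 = 4669921 ≡ 135
1547 = 1024 + 512 + 8 + 2 + 1, so m^1547 ≡ 135·2161·2099·71·1214 ≡ 324 (mod 2563)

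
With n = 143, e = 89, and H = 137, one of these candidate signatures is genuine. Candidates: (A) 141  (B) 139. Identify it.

Candidate A: 141^2 = 19881 ≡ 4; 141^4 ≡ 4^2 = 16; 141^8 ≡ 16^2 = 256 ≡ 113; 141^16 ≡ 113^2 = 12769 ≡ 42; 141^32 ≡ 42^2 = 1764 ≡ 48; 141^64 ≡ 48^2 = 2304 ≡ 16; 89 = 64 + 16 + 8 + 1, so 141^89 ≡ 16·42·113·141 ≡ 137 (mod 143)
  → matches H = 137
Candidate B: 139^2 = 19321 ≡ 16; 139^4 ≡ 16^2 = 256 ≡ 113; 139^8 ≡ 113^2 = 12769 ≡ 42; 139^16 ≡ 42^2 = 1764 ≡ 48; 139^32 ≡ 48^2 = 2304 ≡ 16; 139^64 ≡ 16^2 = 256 ≡ 113; 89 = 64 + 16 + 8 + 1, so 139^89 ≡ 113·48·42·139 ≡ 107 (mod 143)

A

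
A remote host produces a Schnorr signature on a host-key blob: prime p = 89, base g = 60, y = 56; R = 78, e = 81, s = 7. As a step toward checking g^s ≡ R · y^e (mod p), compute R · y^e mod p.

6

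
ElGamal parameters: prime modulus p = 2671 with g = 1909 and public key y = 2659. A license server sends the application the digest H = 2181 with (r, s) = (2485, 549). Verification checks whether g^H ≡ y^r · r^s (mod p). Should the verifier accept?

reject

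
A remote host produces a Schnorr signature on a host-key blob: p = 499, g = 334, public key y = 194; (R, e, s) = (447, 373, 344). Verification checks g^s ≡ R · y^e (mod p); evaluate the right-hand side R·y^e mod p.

472

Squares mod 499: 194^1≡194, 194^2≡211, 194^4≡110, 194^8≡124, 194^16≡406, 194^32≡166, 194^64≡111, 194^128≡345, 194^256≡263
373 = 256 + 64 + 32 + 16 + 4 + 1, so 194^373 ≡ 263·111·166·406·110·194 ≡ 298 (mod 499)
R · y^e ≡ 447·298 = 133206 ≡ 472 (mod 499)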